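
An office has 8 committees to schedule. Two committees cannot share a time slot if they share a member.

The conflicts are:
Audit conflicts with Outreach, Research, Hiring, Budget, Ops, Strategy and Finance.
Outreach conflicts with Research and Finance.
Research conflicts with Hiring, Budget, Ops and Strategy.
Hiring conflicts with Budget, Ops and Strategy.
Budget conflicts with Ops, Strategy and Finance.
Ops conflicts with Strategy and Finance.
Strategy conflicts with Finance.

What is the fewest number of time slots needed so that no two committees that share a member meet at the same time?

Audit, Research, Hiring, Budget, Ops, Strategy are mutually in conflict, so at least 6 time slots are needed.
6 time slots suffice: Audit=1, Outreach=2, Research=4, Hiring=6, Budget=3, Ops=5, Strategy=2, Finance=4. No two conflicting committees share a time slot.

6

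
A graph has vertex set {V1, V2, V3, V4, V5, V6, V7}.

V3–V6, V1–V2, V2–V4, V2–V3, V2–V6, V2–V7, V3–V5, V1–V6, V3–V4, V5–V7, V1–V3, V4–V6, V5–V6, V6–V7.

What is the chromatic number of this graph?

V1, V2, V3, V6 are pairwise adjacent (a clique of size 4), so at least 4 colors are needed.
4 colors suffice: color 1 → {V6}; color 2 → {V3, V7}; color 3 → {V2, V5}; color 4 → {V1, V4}. Each edge has distinct colors on its endpoints.

4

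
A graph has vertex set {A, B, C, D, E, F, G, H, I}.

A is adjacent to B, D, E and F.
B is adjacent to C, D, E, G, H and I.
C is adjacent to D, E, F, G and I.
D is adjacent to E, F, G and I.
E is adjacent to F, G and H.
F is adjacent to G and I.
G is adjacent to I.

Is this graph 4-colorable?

C, D, E, F, G are mutually adjacent (a clique of size 5), so at least 5 colors are needed.
So 4 colors are not enough.

No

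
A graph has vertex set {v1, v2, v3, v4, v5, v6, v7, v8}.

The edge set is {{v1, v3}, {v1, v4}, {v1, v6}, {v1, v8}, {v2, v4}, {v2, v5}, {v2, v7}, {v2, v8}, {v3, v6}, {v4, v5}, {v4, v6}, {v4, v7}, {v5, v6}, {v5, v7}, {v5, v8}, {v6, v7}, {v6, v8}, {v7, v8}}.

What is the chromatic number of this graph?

4

v2, v4, v5, v7 are pairwise adjacent (a clique of size 4), so at least 4 colors are needed.
4 colors suffice: color 1 → {v2, v6}; color 2 → {v1, v7}; color 3 → {v3, v4, v8}; color 4 → {v5}. Each edge has distinct colors on its endpoints.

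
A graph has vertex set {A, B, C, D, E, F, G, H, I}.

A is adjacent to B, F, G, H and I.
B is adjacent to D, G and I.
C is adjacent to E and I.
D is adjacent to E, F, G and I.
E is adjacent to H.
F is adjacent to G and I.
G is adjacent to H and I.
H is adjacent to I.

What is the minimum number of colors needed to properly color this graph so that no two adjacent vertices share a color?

4

B, D, G, I are pairwise adjacent (a clique of size 4), so at least 4 colors are needed.
A valid assignment using 4 colors: A=3, B=4, C=2, D=3, E=1, F=4, G=2, H=4, I=1. No two adjacent vertices share a color.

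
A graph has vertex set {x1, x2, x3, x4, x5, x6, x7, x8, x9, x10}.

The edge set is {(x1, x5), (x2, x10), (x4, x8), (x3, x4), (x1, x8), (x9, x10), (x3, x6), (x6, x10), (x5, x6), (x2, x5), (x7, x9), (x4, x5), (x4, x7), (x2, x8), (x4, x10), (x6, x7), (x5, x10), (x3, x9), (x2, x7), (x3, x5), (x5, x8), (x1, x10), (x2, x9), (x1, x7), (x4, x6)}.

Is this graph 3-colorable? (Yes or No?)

x4, x5, x6, x10 are mutually adjacent (a clique of size 4), so at least 4 colors are needed.
So 3 colors are not enough.

No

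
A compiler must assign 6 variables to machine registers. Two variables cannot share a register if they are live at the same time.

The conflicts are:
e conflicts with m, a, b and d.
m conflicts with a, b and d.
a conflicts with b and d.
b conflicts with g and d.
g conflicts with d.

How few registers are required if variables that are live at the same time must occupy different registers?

e, m, a, b, d pairwise conflict, so at least 5 registers are needed.
5 registers suffice: e=5, m=3, a=4, b=2, g=3, d=1. No two conflicting variables share a register.

5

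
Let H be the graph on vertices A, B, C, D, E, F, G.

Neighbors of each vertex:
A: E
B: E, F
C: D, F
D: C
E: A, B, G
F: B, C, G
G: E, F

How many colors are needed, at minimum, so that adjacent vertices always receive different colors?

2

A and E are adjacent, so at least 2 colors are needed.
2 colors suffice: A=blue, B=blue, C=blue, D=red, E=red, F=red, G=blue. Each edge has distinct colors on its endpoints.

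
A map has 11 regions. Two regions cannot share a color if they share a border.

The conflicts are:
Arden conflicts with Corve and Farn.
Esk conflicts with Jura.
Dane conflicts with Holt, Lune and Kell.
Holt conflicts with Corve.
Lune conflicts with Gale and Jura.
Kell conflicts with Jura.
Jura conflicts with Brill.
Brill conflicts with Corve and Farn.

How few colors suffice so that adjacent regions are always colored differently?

2

Jura and Brill conflict, so at least 2 colors are needed.
A valid assignment using 2 colors: Arden=2, Esk=2, Dane=1, Holt=2, Lune=2, Kell=2, Gale=1, Jura=1, Brill=2, Corve=1, Farn=1. No two conflicting regions share a color.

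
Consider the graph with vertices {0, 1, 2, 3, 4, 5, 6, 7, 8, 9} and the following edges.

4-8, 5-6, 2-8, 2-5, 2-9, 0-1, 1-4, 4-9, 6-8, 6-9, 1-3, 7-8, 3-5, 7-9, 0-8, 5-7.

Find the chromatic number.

2

6 and 9 are adjacent, so at least 2 colors are needed.
A valid assignment using 2 colors: 0=blue, 1=red, 2=blue, 3=blue, 4=blue, 5=red, 6=blue, 7=blue, 8=red, 9=red. No two adjacent vertices share a color.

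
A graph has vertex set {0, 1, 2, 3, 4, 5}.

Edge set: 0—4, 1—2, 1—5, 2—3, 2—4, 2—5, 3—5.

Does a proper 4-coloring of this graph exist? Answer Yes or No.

Yes

The chromatic number is 3. 2, 3, 5 are pairwise adjacent, so at least 3 colors are needed.
One proper 3-coloring: 0=red, 1=green, 2=red, 3=green, 4=blue, 5=blue.
Since 4 ≥ 3, a proper 4-coloring certainly exists.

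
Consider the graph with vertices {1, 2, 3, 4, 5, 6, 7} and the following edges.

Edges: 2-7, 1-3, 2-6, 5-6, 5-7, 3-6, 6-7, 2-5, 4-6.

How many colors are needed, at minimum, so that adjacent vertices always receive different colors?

2, 5, 6, 7 are pairwise adjacent (a clique of size 4), so at least 4 colors are needed.
4 colors suffice: color a → {1, 6}; color b → {3, 4, 7}; color c → {5}; color d → {2}. Each edge has distinct colors on its endpoints.

4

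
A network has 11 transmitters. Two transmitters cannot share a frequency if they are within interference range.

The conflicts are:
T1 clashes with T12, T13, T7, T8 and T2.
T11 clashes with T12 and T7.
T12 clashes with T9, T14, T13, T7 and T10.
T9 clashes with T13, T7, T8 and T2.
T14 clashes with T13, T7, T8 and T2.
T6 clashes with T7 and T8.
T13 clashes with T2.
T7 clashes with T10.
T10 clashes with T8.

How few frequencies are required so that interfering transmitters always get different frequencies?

3

T12, T14, T7 pairwise conflict, so at least 3 frequencies are needed.
A valid assignment using 3 frequencies: T1=3, T11=3, T12=1, T9=3, T14=3, T6=3, T13=2, T7=2, T10=3, T8=1, T2=1. No two conflicting transmitters share a frequency.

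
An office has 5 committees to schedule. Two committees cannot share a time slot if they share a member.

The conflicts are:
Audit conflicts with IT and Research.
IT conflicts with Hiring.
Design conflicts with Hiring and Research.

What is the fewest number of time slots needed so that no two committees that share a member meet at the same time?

3

The cycle Hiring-IT-Audit-Research-Design-Hiring has odd length 5, so it cannot be 2-colored; at least 3 time slots are needed.
3 time slots suffice: Audit=1, IT=2, Design=2, Hiring=1, Research=3. Every pair that conflicts lands in different time slots.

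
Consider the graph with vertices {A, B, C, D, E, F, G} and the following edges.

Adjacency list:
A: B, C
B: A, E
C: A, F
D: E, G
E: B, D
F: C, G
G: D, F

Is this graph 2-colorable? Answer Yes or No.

No

The cycle E-B-A-C-F-G-D-E has odd length 7, so it cannot be 2-colored; at least 3 colors are needed.
So 2 colors are not enough.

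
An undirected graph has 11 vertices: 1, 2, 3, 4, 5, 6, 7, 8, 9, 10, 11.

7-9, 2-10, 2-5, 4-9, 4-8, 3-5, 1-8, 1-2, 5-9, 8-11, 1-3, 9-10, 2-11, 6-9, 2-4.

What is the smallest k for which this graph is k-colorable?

2

2 and 5 are adjacent, so at least 2 colors are needed.
2 colors suffice: color red → {2, 3, 8, 9}; color blue → {1, 4, 5, 6, 7, 10, 11}. Every edge joins two different colors.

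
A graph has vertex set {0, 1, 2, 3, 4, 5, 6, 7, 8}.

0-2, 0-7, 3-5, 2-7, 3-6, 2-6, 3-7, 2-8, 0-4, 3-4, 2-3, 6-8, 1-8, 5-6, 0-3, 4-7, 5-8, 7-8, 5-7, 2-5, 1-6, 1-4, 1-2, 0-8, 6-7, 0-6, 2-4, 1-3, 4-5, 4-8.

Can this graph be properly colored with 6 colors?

Yes

The chromatic number is 5. 0, 2, 3, 6, 7 are mutually adjacent (a clique of size 5), so at least 5 colors are needed.
One proper 5-coloring: 0=e, 1=d, 2=a, 3=b, 4=c, 5=e, 6=c, 7=d, 8=b.
Since 6 ≥ 5, a proper 6-coloring certainly exists.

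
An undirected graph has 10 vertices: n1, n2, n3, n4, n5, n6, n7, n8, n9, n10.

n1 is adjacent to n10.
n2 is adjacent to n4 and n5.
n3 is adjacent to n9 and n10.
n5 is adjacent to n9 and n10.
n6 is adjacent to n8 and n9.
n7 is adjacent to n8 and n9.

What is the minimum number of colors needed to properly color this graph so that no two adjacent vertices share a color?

2

n1 and n10 are adjacent, so at least 2 colors are needed.
2 colors suffice: color red → {n2, n8, n9, n10}; color blue → {n1, n3, n4, n5, n6, n7}. No two adjacent vertices share a color.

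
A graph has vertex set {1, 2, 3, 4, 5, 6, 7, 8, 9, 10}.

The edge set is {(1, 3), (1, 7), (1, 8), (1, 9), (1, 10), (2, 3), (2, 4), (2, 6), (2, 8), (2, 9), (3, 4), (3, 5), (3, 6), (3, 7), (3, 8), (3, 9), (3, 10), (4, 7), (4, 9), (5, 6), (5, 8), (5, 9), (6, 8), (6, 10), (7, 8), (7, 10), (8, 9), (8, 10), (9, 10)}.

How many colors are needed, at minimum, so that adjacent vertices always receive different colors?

1, 3, 8, 9, 10 are mutually adjacent (a clique of size 5), so at least 5 colors are needed.
5 colors suffice: color red → {3}; color blue → {4, 8}; color green → {6, 7, 9}; color yellow → {2, 5, 10}; color purple → {1}. Every edge joins two different colors.

5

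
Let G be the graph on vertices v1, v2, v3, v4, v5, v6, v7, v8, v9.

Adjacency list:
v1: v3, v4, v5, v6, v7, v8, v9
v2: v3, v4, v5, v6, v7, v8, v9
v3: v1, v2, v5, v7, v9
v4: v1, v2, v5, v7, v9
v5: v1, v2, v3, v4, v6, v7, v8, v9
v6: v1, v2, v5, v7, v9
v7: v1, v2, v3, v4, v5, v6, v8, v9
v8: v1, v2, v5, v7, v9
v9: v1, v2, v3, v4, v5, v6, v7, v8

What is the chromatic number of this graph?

v2, v4, v5, v7, v9 are mutually adjacent (a clique of size 5), so at least 5 colors are needed.
5 colors suffice: color R → {v9}; color B → {v5}; color G → {v7}; color Y → {v1, v2}; color P → {v3, v4, v6, v8}. Each edge has distinct colors on its endpoints.

5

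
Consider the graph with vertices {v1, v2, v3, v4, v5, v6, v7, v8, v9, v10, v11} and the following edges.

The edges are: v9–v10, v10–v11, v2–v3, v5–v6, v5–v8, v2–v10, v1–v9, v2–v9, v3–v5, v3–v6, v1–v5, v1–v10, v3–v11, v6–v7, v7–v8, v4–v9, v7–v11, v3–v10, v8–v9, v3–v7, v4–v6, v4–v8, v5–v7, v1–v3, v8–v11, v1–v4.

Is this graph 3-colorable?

No

v3, v5, v6, v7 are mutually adjacent (a clique of size 4), so at least 4 colors are needed.
So 3 colors are not enough.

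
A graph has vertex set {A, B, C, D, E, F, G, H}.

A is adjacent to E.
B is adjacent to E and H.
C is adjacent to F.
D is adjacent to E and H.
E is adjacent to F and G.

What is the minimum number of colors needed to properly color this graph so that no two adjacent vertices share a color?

E and G are adjacent, so at least 2 colors are needed.
A valid assignment using 2 colors: A=2, B=2, C=1, D=2, E=1, F=2, G=2, H=1. Every edge joins two different colors.

2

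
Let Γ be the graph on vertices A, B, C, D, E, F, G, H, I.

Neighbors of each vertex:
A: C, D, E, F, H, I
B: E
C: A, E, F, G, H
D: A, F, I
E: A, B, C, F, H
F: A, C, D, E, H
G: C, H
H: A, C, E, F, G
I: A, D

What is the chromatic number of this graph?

A, C, E, F, H form a clique, so at least 5 colors are needed.
5 colors suffice: color 1 → {A, B, G}; color 2 → {C, D}; color 3 → {E, I}; color 4 → {H}; color 5 → {F}. Every edge joins two different colors.

5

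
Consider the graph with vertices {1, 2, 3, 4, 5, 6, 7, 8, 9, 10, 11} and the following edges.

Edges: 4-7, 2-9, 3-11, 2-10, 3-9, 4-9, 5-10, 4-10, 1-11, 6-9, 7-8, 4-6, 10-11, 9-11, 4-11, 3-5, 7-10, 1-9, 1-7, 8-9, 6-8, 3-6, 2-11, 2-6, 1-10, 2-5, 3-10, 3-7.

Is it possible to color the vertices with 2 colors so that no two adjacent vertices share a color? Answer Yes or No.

4, 6, 9 are mutually adjacent, so at least 3 colors are needed.
So 2 colors are not enough.

No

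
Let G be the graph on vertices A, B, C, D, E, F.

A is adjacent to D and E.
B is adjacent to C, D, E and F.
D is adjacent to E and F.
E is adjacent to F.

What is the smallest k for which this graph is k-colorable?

4

B, D, E, F form a clique, so at least 4 colors are needed.
4 colors suffice: color 1 → {C, E}; color 2 → {D}; color 3 → {A, B}; color 4 → {F}. Every edge joins two different colors.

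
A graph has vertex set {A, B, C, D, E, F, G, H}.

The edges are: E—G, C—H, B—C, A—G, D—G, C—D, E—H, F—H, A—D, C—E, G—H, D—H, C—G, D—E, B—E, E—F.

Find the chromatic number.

5

C, D, E, G, H form a clique, so at least 5 colors are needed.
5 colors suffice: color red → {A, E}; color blue → {C, F}; color green → {B, D}; color yellow → {G}; color purple → {H}. No two adjacent vertices share a color.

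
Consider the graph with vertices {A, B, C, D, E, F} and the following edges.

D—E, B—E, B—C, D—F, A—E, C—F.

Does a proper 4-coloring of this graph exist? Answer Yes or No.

The chromatic number is 3. The cycle D-E-B-C-F-D has odd length 5, so it cannot be 2-colored; at least 3 colors are needed.
3 colors suffice: color 1 → {E, F}; color 2 → {A, B, D}; color 3 → {C}.
Since 4 ≥ 3, a proper 4-coloring certainly exists.

Yes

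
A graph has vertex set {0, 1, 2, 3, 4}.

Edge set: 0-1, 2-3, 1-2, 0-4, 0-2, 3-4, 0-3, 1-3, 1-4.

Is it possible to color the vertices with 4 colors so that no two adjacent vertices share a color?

The chromatic number is 4. 0, 1, 2, 3 are mutually adjacent (a clique of size 4), so at least 4 colors are needed.
4 colors suffice: color a → {0}; color b → {3}; color c → {1}; color d → {2, 4}.
That is already a proper 4-coloring.

Yes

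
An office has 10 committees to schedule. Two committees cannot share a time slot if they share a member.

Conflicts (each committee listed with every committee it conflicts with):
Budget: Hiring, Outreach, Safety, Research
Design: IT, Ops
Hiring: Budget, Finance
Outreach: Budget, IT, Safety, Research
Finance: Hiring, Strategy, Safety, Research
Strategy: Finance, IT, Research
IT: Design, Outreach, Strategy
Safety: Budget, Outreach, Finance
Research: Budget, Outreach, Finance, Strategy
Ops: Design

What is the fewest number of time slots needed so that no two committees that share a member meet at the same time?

Budget, Outreach, Research pairwise conflict, so at least 3 time slots are needed.
3 time slots suffice: Budget=2, Design=1, Hiring=3, Outreach=1, Finance=1, Strategy=2, IT=3, Safety=3, Research=3, Ops=2. Every pair that conflicts lands in different time slots.

3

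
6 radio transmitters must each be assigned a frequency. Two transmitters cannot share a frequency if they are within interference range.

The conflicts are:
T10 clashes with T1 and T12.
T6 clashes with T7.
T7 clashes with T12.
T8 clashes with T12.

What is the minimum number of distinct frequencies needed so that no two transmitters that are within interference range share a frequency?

2

T10 and T12 conflict, so at least 2 frequencies are needed.
2 frequencies suffice: frequency 1 → {T6, T1, T12}; frequency 2 → {T10, T7, T8}. Each listed conflict is separated.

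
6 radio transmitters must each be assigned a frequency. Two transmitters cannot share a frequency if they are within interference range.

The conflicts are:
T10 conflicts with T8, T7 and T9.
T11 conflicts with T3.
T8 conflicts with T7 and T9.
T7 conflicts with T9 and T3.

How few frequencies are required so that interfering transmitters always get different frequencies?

T10, T8, T7, T9 pairwise conflict, so at least 4 frequencies are needed.
Using 4 frequencies: T10=3, T11=1, T8=4, T7=1, T9=2, T3=2. Each listed conflict is separated.

4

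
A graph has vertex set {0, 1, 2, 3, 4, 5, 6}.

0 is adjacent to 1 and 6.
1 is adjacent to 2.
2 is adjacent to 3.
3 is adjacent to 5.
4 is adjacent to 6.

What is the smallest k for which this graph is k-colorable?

2

1 and 2 are adjacent, so at least 2 colors are needed.
2 colors suffice: color red → {1, 3, 6}; color blue → {0, 2, 4, 5}. No two adjacent vertices share a color.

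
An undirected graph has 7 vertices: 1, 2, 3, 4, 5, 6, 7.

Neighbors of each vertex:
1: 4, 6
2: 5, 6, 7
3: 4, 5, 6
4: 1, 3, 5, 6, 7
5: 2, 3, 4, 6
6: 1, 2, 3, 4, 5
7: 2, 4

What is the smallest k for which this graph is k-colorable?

4

3, 4, 5, 6 are mutually adjacent (a clique of size 4), so at least 4 colors are needed.
4 colors suffice: color red → {6, 7}; color blue → {2, 4}; color green → {1, 5}; color yellow → {3}. No two adjacent vertices share a color.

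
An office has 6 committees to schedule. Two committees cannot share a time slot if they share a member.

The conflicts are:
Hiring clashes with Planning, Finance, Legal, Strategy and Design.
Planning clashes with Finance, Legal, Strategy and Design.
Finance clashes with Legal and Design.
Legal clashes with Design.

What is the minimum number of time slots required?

Hiring, Planning, Finance, Legal, Design all conflict with each other, so at least 5 time slots are needed.
5 time slots suffice: time slot 1 → {Planning}; time slot 2 → {Hiring}; time slot 3 → {Legal, Strategy}; time slot 4 → {Finance}; time slot 5 → {Design}. Each listed conflict is separated.

5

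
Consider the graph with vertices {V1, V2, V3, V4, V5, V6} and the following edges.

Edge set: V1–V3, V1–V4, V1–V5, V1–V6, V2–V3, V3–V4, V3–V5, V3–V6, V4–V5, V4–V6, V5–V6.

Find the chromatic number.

5

V1, V3, V4, V5, V6 form a clique, so at least 5 colors are needed.
One proper 5-coloring: V1=4, V2=2, V3=1, V4=2, V5=3, V6=5. Each edge has distinct colors on its endpoints.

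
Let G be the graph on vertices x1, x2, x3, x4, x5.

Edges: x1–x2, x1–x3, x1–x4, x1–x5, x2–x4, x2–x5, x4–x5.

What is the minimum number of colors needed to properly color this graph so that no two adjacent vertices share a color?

4

x1, x2, x4, x5 form a clique, so at least 4 colors are needed.
A valid assignment using 4 colors: x1=1, x2=3, x3=2, x4=2, x5=4. Each edge has distinct colors on its endpoints.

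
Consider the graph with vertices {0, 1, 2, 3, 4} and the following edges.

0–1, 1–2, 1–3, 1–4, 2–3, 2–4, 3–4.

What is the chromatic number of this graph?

4

1, 2, 3, 4 are mutually adjacent (a clique of size 4), so at least 4 colors are needed.
4 colors suffice: color a → {1}; color b → {0, 4}; color c → {2}; color d → {3}. No two adjacent vertices share a color.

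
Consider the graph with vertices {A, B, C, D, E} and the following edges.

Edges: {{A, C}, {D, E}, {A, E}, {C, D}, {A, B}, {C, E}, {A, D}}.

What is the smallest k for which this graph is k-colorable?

A, C, D, E are pairwise adjacent (a clique of size 4), so at least 4 colors are needed.
4 colors suffice: color 1 → {A}; color 2 → {B, D}; color 3 → {C}; color 4 → {E}. No two adjacent vertices share a color.

4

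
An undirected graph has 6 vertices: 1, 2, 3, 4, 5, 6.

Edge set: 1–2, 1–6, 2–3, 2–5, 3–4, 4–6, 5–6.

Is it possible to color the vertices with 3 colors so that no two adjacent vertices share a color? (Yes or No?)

Yes

The chromatic number is 3. The cycle 3-2-5-6-4-3 has odd length 5, so it cannot be 2-colored; at least 3 colors are needed.
One proper 3-coloring: 1=b, 2=a, 3=b, 4=c, 5=b, 6=a.
That is already a proper 3-coloring.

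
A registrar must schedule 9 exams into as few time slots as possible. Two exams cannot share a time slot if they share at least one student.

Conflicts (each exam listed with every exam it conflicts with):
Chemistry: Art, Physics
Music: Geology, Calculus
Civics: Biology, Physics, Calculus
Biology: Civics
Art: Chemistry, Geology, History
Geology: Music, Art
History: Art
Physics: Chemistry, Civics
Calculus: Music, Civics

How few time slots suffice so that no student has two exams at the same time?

The cycle Music-Calculus-Civics-Physics-Chemistry-Art-Geology-Music has odd length 7, so it cannot be 2-colored; at least 3 time slots are needed.
3 time slots suffice: Chemistry=3, Music=1, Civics=1, Biology=2, Art=1, Geology=2, History=2, Physics=2, Calculus=2. Each listed conflict is separated.

3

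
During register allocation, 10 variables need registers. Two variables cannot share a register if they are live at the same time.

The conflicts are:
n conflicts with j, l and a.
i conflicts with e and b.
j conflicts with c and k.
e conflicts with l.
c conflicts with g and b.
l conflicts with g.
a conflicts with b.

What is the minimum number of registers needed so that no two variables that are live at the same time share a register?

The cycle l-n-j-c-g-l has odd length 5, so it cannot be 2-colored; at least 3 registers are needed.
3 registers suffice: n=2, i=3, j=1, e=2, c=2, k=2, l=1, g=3, a=3, b=1. Each listed conflict is separated.

3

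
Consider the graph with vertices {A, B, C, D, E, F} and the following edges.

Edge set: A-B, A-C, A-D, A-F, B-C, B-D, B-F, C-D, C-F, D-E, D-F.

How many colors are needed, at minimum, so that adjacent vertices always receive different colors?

A, B, C, D, F form a clique, so at least 5 colors are needed.
5 colors suffice: A=purple, B=blue, C=green, D=red, E=blue, F=yellow. Each edge has distinct colors on its endpoints.

5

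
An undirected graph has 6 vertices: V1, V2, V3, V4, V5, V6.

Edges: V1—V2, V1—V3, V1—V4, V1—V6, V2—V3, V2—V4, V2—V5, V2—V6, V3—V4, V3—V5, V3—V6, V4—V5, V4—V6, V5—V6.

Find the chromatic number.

V2, V3, V4, V5, V6 are pairwise adjacent (a clique of size 5), so at least 5 colors are needed.
5 colors suffice: color R → {V2}; color B → {V3}; color G → {V4}; color Y → {V6}; color P → {V1, V5}. Each edge has distinct colors on its endpoints.

5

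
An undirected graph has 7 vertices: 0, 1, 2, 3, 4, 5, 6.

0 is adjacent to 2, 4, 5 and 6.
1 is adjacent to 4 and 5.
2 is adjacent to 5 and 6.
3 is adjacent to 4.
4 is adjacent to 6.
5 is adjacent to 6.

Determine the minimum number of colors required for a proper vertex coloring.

0, 2, 5, 6 are mutually adjacent (a clique of size 4), so at least 4 colors are needed.
4 colors suffice: color red → {0, 1, 3}; color blue → {6}; color green → {4, 5}; color yellow → {2}. Each edge has distinct colors on its endpoints.

4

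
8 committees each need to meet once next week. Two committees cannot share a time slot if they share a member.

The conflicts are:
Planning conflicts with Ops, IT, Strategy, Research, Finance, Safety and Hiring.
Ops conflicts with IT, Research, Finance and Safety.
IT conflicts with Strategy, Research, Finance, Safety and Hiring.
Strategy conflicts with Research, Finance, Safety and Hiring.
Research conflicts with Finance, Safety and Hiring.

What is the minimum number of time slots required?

5

Planning, Ops, IT, Research, Safety are mutually in conflict, so at least 5 time slots are needed.
Using 5 time slots: Planning=2, Ops=4, IT=3, Strategy=4, Research=1, Finance=5, Safety=5, Hiring=5. Every pair that conflicts lands in different time slots.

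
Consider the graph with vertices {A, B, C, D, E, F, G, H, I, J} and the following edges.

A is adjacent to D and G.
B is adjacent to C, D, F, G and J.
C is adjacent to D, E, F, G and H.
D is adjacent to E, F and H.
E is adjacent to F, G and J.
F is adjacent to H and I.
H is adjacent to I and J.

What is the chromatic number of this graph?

B, C, D, F are mutually adjacent (a clique of size 4), so at least 4 colors are needed.
4 colors suffice: color red → {A, C, I, J}; color blue → {D, G}; color green → {F}; color yellow → {B, E, H}. No two adjacent vertices share a color.

4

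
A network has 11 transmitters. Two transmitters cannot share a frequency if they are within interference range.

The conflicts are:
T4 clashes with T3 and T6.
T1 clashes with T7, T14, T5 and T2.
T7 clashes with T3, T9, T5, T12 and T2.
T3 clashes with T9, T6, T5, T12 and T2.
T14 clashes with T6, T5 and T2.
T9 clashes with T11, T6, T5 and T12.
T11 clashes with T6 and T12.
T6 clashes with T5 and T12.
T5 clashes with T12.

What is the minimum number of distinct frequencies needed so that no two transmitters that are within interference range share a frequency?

T7, T3, T9, T5, T12 are mutually in conflict, so at least 5 frequencies are needed.
Using 5 frequencies: T4=1, T1=2, T7=3, T3=2, T14=4, T9=5, T11=1, T6=3, T5=1, T12=4, T2=1. Every pair that conflicts lands in different frequencies.

5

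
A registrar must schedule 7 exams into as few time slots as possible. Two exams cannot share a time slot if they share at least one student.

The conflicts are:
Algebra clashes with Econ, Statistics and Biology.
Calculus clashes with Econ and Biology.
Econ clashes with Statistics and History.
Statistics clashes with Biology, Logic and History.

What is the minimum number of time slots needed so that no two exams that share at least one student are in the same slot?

Econ, Statistics, History pairwise conflict, so at least 3 time slots are needed.
3 time slots suffice: Algebra=3, Calculus=1, Econ=2, Statistics=1, Biology=2, Logic=2, History=3. Each listed conflict is separated.

3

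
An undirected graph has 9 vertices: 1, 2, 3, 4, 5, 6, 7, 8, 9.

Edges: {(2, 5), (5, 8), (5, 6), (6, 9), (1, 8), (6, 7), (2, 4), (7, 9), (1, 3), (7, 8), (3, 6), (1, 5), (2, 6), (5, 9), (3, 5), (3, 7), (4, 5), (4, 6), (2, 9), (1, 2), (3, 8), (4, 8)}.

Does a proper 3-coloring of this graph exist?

2, 5, 6, 9 are mutually adjacent (a clique of size 4), so at least 4 colors are needed.
So 3 colors are not enough.

No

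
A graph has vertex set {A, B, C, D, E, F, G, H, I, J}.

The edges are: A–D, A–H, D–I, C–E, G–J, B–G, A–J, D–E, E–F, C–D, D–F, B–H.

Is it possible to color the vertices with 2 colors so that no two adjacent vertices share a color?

C, D, E are mutually adjacent, so at least 3 colors are needed.
So 2 colors are not enough.

No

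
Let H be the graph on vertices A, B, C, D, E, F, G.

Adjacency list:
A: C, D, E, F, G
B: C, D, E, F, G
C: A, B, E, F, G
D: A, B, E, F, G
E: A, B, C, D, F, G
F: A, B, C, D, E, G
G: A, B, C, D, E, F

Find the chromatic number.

A, C, E, F, G are mutually adjacent (a clique of size 5), so at least 5 colors are needed.
5 colors suffice: color 1 → {F}; color 2 → {E}; color 3 → {G}; color 4 → {C, D}; color 5 → {A, B}. Every edge joins two different colors.

5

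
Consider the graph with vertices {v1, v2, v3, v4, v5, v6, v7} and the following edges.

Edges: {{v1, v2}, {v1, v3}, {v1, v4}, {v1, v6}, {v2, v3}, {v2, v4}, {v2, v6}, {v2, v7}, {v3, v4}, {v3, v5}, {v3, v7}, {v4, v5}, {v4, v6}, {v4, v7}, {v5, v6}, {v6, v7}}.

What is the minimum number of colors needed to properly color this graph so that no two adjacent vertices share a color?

v1, v2, v3, v4 are pairwise adjacent (a clique of size 4), so at least 4 colors are needed.
One proper 4-coloring: v1=Y, v2=G, v3=B, v4=R, v5=G, v6=B, v7=Y. No two adjacent vertices share a color.

4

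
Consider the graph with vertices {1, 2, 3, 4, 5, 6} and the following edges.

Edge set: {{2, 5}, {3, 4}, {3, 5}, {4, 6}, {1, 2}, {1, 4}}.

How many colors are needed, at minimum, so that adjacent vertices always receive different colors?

3

The cycle 3-5-2-1-4-3 has odd length 5, so it cannot be 2-colored; at least 3 colors are needed.
3 colors suffice: color red → {2, 4}; color blue → {1, 5, 6}; color green → {3}. Every edge joins two different colors.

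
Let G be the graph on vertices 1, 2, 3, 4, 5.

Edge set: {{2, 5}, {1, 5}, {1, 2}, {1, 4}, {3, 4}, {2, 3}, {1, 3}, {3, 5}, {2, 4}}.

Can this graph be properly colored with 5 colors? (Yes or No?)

Yes

The chromatic number is 4. 1, 2, 3, 5 are pairwise adjacent (a clique of size 4), so at least 4 colors are needed.
One proper 4-coloring: 1=b, 2=c, 3=a, 4=d, 5=d.
Since 5 ≥ 4, a proper 5-coloring certainly exists.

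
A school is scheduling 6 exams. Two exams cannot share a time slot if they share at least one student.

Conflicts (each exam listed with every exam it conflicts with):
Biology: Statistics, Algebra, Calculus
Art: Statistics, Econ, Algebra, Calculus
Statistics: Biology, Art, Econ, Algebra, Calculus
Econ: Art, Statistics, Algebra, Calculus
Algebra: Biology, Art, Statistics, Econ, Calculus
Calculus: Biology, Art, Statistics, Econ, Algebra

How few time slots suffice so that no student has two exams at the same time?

Art, Statistics, Econ, Algebra, Calculus all conflict with each other, so at least 5 time slots are needed.
5 time slots suffice: time slot 1 → {Calculus}; time slot 2 → {Algebra}; time slot 3 → {Statistics}; time slot 4 → {Biology, Art}; time slot 5 → {Econ}. Every pair that conflicts lands in different time slots.

5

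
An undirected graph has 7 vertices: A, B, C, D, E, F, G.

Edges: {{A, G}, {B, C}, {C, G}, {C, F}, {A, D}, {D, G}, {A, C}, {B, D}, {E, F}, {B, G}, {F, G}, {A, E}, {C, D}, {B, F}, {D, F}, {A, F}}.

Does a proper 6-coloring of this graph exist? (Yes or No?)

The chromatic number is 5. B, C, D, F, G are pairwise adjacent (a clique of size 5), so at least 5 colors are needed.
5 colors suffice: color 1 → {F}; color 2 → {C, E}; color 3 → {D}; color 4 → {G}; color 5 → {A, B}.
Since 6 ≥ 5, a proper 6-coloring certainly exists.

Yes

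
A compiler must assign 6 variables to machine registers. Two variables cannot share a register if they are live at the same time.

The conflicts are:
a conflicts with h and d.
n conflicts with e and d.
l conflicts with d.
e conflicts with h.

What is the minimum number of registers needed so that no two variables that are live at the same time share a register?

3

The cycle d-a-h-e-n-d has odd length 5, so it cannot be 2-colored; at least 3 registers are needed.
3 registers suffice: a=2, n=2, l=2, e=3, h=1, d=1. No two conflicting variables share a register.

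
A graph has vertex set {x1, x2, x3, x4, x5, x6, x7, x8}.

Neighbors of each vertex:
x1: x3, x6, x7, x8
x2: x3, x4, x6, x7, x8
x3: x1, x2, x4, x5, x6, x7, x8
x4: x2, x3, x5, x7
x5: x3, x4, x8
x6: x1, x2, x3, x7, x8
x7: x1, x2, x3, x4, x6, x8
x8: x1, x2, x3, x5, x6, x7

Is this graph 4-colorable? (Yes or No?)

x1, x3, x6, x7, x8 are pairwise adjacent (a clique of size 5), so at least 5 colors are needed.
So 4 colors are not enough.

No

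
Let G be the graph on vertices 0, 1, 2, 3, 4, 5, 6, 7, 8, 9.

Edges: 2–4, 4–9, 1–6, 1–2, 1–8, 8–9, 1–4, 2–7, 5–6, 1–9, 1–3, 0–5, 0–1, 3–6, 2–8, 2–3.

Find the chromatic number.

1, 4, 9 are pairwise adjacent, so at least 3 colors are needed.
3 colors suffice: color red → {1, 5, 7}; color blue → {0, 2, 6, 9}; color green → {3, 4, 8}. Every edge joins two different colors.

3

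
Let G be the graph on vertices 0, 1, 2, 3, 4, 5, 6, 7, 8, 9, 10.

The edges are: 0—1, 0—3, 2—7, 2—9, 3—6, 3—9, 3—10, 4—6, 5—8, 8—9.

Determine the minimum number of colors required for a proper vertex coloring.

2

5 and 8 are adjacent, so at least 2 colors are needed.
A valid assignment using 2 colors: 0=b, 1=a, 2=a, 3=a, 4=a, 5=b, 6=b, 7=b, 8=a, 9=b, 10=b. Each edge has distinct colors on its endpoints.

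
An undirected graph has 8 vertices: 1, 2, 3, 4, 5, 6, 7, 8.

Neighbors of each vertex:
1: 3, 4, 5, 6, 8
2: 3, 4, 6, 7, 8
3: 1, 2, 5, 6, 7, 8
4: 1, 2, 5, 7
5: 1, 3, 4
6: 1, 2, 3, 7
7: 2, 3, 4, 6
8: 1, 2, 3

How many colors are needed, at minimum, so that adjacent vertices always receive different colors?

4

2, 3, 6, 7 are pairwise adjacent (a clique of size 4), so at least 4 colors are needed.
4 colors suffice: color red → {3, 4}; color blue → {1, 2}; color green → {5, 7, 8}; color yellow → {6}. Each edge has distinct colors on its endpoints.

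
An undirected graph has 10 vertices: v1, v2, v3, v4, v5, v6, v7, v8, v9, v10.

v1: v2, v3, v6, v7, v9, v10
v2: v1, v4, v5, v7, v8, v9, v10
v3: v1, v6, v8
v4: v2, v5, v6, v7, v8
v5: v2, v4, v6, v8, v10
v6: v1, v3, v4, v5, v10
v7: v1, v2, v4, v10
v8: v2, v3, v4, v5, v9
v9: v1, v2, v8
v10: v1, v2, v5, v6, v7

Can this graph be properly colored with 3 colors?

v1, v2, v7, v10 form a clique, so at least 4 colors are needed.
So 3 colors are not enough.

No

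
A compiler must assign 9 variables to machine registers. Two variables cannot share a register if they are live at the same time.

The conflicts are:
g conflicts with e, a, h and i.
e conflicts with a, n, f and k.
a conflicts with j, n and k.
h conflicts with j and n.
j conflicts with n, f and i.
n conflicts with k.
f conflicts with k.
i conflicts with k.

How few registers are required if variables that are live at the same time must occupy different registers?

e, a, n, k all conflict with each other, so at least 4 registers are needed.
4 registers suffice: g=2, e=1, a=4, h=3, j=1, n=2, f=2, i=4, k=3. Every pair that conflicts lands in different registers.

4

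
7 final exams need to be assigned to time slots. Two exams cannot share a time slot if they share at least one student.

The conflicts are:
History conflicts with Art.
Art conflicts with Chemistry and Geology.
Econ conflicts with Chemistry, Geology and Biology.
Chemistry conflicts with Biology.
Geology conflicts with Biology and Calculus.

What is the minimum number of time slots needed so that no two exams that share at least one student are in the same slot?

Econ, Geology, Biology pairwise conflict, so at least 3 time slots are needed.
3 time slots suffice: time slot 1 → {History, Chemistry, Geology}; time slot 2 → {Art, Biology, Calculus}; time slot 3 → {Econ}. No two conflicting exams share a time slot.

3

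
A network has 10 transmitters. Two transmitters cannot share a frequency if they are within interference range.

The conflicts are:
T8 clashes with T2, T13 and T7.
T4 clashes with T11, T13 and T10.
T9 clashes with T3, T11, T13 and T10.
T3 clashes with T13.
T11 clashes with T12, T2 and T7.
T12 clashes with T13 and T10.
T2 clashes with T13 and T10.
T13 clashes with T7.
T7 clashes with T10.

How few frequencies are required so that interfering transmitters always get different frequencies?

T8, T2, T13 all conflict with each other, so at least 3 frequencies are needed.
A valid assignment using 3 frequencies: T8=3, T4=2, T9=2, T3=3, T11=1, T12=2, T2=2, T13=1, T7=2, T10=1. Every pair that conflicts lands in different frequencies.

3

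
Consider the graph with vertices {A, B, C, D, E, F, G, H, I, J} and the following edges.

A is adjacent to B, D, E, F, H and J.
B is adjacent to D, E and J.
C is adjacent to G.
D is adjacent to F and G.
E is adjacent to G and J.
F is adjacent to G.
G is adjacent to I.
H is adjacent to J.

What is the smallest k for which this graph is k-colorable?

4

A, B, E, J form a clique, so at least 4 colors are needed.
4 colors suffice: color red → {A, G}; color blue → {C, D, I, J}; color green → {B, F, H}; color yellow → {E}. Each edge has distinct colors on its endpoints.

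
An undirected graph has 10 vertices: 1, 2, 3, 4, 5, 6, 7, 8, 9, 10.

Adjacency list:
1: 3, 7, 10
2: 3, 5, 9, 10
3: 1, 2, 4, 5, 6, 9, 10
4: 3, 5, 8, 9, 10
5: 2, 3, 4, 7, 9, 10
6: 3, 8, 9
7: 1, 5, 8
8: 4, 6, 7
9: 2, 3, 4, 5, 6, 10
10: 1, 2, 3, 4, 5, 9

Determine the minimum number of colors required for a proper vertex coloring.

3, 4, 5, 9, 10 are mutually adjacent (a clique of size 5), so at least 5 colors are needed.
One proper 5-coloring: 1=green, 2=purple, 3=red, 4=purple, 5=green, 6=green, 7=blue, 8=red, 9=blue, 10=yellow. Every edge joins two different colors.

5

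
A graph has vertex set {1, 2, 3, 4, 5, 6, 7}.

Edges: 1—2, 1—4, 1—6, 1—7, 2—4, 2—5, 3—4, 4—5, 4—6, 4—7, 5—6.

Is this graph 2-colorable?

No

2, 4, 5 form a triangle, so at least 3 colors are needed.
So 2 colors are not enough.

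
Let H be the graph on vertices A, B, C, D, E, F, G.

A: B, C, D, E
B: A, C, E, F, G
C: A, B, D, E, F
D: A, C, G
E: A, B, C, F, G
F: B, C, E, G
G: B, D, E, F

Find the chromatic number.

4

B, C, E, F are pairwise adjacent (a clique of size 4), so at least 4 colors are needed.
4 colors suffice: color 1 → {C, G}; color 2 → {B, D}; color 3 → {E}; color 4 → {A, F}. Each edge has distinct colors on its endpoints.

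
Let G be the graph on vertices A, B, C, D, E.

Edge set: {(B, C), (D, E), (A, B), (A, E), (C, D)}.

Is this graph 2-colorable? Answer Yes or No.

No

The cycle D-E-A-B-C-D has odd length 5, so it cannot be 2-colored; at least 3 colors are needed.
So 2 colors are not enough.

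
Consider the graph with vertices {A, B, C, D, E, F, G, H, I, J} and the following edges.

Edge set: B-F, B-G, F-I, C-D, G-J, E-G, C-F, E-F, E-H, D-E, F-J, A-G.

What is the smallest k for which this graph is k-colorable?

2

E and G are adjacent, so at least 2 colors are needed.
One proper 2-coloring: A=2, B=2, C=2, D=1, E=2, F=1, G=1, H=1, I=2, J=2. Every edge joins two different colors.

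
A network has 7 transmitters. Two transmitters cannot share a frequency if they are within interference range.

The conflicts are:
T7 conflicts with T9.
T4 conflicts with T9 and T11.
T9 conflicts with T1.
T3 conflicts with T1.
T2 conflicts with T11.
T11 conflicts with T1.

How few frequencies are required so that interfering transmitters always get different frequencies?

T4 and T9 conflict, so at least 2 frequencies are needed.
A valid assignment using 2 frequencies: T7=2, T4=2, T9=1, T3=1, T2=2, T11=1, T1=2. Every pair that conflicts lands in different frequencies.

2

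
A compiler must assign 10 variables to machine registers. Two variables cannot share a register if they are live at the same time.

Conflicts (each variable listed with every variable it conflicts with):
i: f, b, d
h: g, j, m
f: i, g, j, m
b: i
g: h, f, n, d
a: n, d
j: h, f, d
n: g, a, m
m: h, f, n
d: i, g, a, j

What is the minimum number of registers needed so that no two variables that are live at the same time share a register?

j and d conflict, so at least 2 registers are needed.
2 registers suffice: i=2, h=1, f=1, b=1, g=2, a=2, j=2, n=1, m=2, d=1. No two conflicting variables share a register.

2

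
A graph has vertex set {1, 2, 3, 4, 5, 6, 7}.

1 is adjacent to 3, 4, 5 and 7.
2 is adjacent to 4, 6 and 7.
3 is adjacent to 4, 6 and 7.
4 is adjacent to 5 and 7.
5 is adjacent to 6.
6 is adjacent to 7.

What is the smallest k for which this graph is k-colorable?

4

1, 3, 4, 7 are mutually adjacent (a clique of size 4), so at least 4 colors are needed.
A valid assignment using 4 colors: 1=green, 2=green, 3=yellow, 4=blue, 5=red, 6=blue, 7=red. No two adjacent vertices share a color.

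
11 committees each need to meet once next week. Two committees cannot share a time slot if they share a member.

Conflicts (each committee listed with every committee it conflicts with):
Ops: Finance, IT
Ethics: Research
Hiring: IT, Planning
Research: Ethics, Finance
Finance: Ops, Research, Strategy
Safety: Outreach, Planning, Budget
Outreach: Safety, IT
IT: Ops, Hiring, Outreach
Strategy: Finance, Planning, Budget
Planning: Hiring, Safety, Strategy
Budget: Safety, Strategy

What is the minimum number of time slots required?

3

The cycle Safety-Planning-Hiring-IT-Outreach-Safety has odd length 5, so it cannot be 2-colored; at least 3 time slots are needed.
3 time slots suffice: time slot 1 → {Research, Safety, IT, Strategy}; time slot 2 → {Ethics, Finance, Outreach, Planning, Budget}; time slot 3 → {Ops, Hiring}. Every pair that conflicts lands in different time slots.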